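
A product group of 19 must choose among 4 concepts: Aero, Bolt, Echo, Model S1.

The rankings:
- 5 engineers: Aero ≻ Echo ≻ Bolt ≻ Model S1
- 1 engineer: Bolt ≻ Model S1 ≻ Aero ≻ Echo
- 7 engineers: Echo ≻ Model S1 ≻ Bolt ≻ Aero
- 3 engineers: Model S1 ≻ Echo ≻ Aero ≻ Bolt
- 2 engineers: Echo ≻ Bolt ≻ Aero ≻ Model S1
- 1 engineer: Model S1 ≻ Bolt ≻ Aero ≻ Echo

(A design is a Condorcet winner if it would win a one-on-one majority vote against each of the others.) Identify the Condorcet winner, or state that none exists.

Head-to-head results (19 engineers):
Aero–Bolt: Bolt 11–8.
Aero vs Echo: Echo, 12–7.
Aero vs Model S1: Model S1 wins 12–7.
Bolt vs Echo: Echo, 17–2.
Bolt vs Model S1: Model S1, 11–8.
Echo vs Model S1: Echo, 14–5.
Echo defeats every rival head-to-head and is the Condorcet winner.

Echo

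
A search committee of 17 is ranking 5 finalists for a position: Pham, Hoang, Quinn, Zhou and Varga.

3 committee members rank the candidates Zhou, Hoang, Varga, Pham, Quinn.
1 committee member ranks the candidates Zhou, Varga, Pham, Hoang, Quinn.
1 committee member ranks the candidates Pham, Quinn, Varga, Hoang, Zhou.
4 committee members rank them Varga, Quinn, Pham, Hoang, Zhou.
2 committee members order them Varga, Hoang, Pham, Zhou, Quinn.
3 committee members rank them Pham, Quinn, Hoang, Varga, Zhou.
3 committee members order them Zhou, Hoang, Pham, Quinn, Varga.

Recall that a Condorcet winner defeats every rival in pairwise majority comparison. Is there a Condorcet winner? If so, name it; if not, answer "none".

Check each pair by majority over 17 ballots:
Pham vs Hoang: Pham wins 9–8.
Pham–Quinn: Pham 13–4.
Pham vs Zhou: Pham, 10–7.
Pham vs Varga: Varga wins 10–7.
Hoang vs Quinn: Hoang, 9–8.
Hoang vs Zhou: Hoang, 10–7.
Hoang–Varga: Hoang 9–8.
Quinn vs Zhou: Zhou, 9–8.
Quinn vs Varga: Varga, 10–7.
Zhou–Varga: Varga 10–7.
Each candidate drops at least one matchup (Pham loses to Varga; Hoang loses to Pham; Quinn loses to Pham; Zhou loses to Pham; Varga loses to Hoang); the cycle Pham beats Hoang beats Varga beats Pham rules out a Condorcet winner.

none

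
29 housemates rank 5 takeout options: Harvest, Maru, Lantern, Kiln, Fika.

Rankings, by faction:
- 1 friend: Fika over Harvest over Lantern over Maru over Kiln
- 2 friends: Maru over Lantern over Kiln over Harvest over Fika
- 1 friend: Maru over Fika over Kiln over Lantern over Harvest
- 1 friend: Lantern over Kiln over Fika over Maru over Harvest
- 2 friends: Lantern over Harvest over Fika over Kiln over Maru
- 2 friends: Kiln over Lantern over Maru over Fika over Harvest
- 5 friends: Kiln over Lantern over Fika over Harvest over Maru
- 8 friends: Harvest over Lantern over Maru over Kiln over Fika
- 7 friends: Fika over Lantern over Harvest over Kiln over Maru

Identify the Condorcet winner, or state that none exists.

Head-to-head results (29 friends):
Harvest vs Maru: Harvest, 23–6.
Harvest vs Lantern: Lantern wins 20–9.
Harvest–Kiln: Harvest 18–11.
Harvest vs Fika: Fika, 17–12.
Maru–Lantern: Lantern 26–3.
Maru vs Kiln: Kiln, 17–12.
Maru–Fika: Fika 16–13.
Lantern–Kiln: Lantern 21–8.
Lantern vs Fika: Lantern wins 20–9.
Kiln–Fika: Kiln 18–11.
Lantern beats each of Harvest, Maru, Kiln, Fika — Lantern is the Condorcet winner.

Lantern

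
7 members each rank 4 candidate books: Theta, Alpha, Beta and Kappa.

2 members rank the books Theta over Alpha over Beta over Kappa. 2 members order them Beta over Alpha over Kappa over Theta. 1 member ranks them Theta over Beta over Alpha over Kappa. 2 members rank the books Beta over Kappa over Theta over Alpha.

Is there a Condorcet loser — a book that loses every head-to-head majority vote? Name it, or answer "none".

none

Head-to-head results (7 members):
Theta vs Alpha: Theta wins 5–2.
Theta vs Beta: Theta preferred on 2+1 = 3 ballots; Beta wins 4–3.
Theta vs Kappa: Kappa, 4–3.
Alpha vs Beta: 2 for Alpha, 5 for Beta — Beta by 5–2.
Alpha vs Kappa: Alpha, 5–2.
Beta vs Kappa: 2+2+1+2 = 7 for Beta, 0 for Kappa — Beta by 7–0.
No book is winless: Theta beats Alpha; Alpha beats Kappa; Beta beats Theta; Kappa beats Theta. There is no Condorcet loser.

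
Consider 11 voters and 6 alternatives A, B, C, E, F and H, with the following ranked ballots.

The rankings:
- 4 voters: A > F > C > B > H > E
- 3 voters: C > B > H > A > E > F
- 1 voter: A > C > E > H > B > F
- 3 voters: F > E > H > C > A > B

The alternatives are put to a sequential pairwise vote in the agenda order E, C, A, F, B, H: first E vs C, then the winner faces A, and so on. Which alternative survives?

Round 1: E vs C — 3–8, C advances.
Round 2: C vs A — 6–5, C advances.
Round 3: C vs F — 4–7, F advances.
Round 4: F vs B — 7–4, F advances.
Round 5: F vs H — 7–4, F advances.
The agenda winner is F.

F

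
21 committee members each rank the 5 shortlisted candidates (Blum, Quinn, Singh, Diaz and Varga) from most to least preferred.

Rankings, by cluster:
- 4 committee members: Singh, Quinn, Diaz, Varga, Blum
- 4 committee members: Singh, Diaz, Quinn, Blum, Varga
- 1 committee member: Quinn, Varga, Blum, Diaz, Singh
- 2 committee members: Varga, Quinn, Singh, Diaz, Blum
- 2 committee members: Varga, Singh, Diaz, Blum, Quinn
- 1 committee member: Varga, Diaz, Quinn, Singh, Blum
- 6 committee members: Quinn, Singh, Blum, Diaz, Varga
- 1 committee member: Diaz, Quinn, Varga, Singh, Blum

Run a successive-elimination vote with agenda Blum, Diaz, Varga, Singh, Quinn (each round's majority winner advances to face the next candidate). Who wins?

Quinn

Round 1: Blum vs Diaz — 7–14, Diaz advances.
Round 2: Diaz vs Varga — 15–6, Diaz advances.
Round 3: Diaz vs Singh — 3–18, Singh advances.
Round 4: Singh vs Quinn — 10–11, Quinn advances.
The agenda winner is Quinn.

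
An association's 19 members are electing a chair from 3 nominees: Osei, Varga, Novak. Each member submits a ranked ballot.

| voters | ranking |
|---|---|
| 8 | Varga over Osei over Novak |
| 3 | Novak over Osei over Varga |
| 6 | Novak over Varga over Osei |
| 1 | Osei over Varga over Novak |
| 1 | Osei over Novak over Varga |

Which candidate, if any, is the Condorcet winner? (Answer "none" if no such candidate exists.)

none

Pairwise majorities:
Osei–Varga: Varga 14–5.
Osei vs Novak: Osei wins 10–9.
Varga vs Novak: Novak, 10–9.
No candidate is unbeaten: Osei loses to Varga; Varga loses to Novak; Novak loses to Osei. In particular Osei beats Novak beats Varga beats Osei is a majority cycle — no Condorcet winner exists.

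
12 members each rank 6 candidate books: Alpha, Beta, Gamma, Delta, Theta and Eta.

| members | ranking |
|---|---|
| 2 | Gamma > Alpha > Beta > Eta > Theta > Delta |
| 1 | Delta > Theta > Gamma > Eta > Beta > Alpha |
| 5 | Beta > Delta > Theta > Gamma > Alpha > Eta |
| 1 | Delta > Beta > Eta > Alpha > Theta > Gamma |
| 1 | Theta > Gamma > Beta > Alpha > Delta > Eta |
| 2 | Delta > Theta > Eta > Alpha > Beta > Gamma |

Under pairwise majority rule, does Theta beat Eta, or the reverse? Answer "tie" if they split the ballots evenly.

Theta

Ballots ranking Theta above Eta: 1 + 5 + 1 + 2 = 9.
Ballots ranking Eta above Theta: 12 − 9 = 3.
Theta wins the head-to-head 9–3.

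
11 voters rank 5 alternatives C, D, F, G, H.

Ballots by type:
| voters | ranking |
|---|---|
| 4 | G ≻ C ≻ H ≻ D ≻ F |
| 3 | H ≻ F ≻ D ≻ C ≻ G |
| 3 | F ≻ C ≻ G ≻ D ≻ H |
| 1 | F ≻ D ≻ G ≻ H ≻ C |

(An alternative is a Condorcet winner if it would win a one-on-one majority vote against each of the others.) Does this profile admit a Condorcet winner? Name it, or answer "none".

none

Head-to-head results (11 voters):
C vs D: C, 7–4.
C vs F: 4 to 7, F.
C vs G: C is ranked higher on 3+3 = 6 ballots, G on 5. C wins 6–5.
C–H: C 7–4.
D vs F: D preferred on 4 ballots; F wins 7–4.
D–G: G 7–4.
D–H: H 7–4.
F vs G: 7 to 4, F.
F–H: H 7–4.
G–H: G 8–3.
Every alternative loses at least once (C loses to F; D loses to C; F loses to H; G loses to C; H loses to C). The majority relation contains the cycle C beats H beats F beats C, so there is no Condorcet winner.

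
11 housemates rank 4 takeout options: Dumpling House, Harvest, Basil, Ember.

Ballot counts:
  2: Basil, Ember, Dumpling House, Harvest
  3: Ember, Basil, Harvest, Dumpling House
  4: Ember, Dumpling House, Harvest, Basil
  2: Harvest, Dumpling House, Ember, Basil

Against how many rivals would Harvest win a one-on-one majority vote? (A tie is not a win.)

Harvest against each rival (11 friends):
Harvest vs Dumpling House: Dumpling House wins 6–5.
Harvest vs Basil: 4+2 = 6 for Harvest, 5 for Basil — Harvest by 6–5.
Harvest vs Ember: Harvest is ranked higher on 2 ballots, Ember on 9. Ember wins 9–2.
Harvest beats Basil; loses to Dumpling House, Ember — 1 pairwise win.

1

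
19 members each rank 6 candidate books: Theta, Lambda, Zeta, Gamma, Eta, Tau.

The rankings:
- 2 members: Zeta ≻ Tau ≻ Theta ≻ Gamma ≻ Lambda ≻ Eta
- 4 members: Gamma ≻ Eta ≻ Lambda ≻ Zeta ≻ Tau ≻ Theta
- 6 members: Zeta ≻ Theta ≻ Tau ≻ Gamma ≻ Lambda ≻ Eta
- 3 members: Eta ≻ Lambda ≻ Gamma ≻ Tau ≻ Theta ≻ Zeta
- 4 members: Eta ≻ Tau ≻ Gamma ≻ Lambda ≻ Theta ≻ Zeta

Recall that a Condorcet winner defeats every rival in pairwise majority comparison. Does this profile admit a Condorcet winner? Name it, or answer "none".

none

Pairwise majorities:
Theta vs Lambda: Lambda wins 11–8.
Theta–Zeta: Zeta 12–7.
Theta vs Gamma: Gamma wins 11–8.
Theta–Eta: Eta 11–8.
Theta–Tau: Tau 13–6.
Lambda–Zeta: Lambda 11–8.
Lambda vs Gamma: Gamma wins 16–3.
Lambda vs Eta: Eta wins 11–8.
Lambda–Tau: Tau 12–7.
Zeta vs Gamma: Gamma wins 11–8.
Zeta vs Eta: Eta wins 11–8.
Zeta vs Tau: Zeta wins 12–7.
Gamma–Eta: Gamma 12–7.
Gamma vs Tau: Tau, 12–7.
Eta vs Tau: Eta wins 11–8.
No book is unbeaten: Theta loses to Lambda; Lambda loses to Gamma; Zeta loses to Lambda; Gamma loses to Tau; Eta loses to Gamma; Tau loses to Zeta. In particular Lambda > Zeta > Tau > Lambda is a majority cycle — no Condorcet winner exists.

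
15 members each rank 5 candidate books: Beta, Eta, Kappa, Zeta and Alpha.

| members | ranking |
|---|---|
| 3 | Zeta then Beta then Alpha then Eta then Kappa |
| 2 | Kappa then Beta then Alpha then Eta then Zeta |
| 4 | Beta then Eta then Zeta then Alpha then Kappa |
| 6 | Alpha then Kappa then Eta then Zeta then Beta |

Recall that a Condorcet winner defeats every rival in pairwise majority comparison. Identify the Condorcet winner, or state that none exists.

none

Pairwise majorities:
Beta vs Eta: Beta, 9–6.
Beta vs Kappa: Kappa, 8–7.
Beta vs Zeta: Zeta wins 9–6.
Beta–Alpha: Beta 9–6.
Eta–Kappa: Kappa 8–7.
Eta–Zeta: Eta 12–3.
Eta–Alpha: Alpha 11–4.
Kappa vs Zeta: Kappa wins 8–7.
Kappa vs Alpha: Alpha wins 13–2.
Zeta vs Alpha: Alpha wins 8–7.
Each book drops at least one matchup (Beta loses to Kappa; Eta loses to Beta; Kappa loses to Alpha; Zeta loses to Eta; Alpha loses to Beta); the cycle Beta > Eta > Zeta > Beta rules out a Condorcet winner.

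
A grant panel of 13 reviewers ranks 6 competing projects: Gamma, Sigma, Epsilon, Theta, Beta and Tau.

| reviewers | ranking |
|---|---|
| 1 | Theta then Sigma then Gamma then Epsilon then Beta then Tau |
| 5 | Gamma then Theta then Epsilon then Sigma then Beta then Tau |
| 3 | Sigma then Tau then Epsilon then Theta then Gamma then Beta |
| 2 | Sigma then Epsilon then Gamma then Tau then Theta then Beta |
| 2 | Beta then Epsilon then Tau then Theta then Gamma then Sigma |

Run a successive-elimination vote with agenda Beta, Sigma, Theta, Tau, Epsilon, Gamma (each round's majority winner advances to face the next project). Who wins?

Epsilon

Round 1: Beta vs Sigma — 2–11, Sigma advances.
Round 2: Sigma vs Theta — 5–8, Theta advances.
Round 3: Theta vs Tau — 6–7, Tau advances.
Round 4: Tau vs Epsilon — 3–10, Epsilon advances.
Round 5: Epsilon vs Gamma — 7–6, Epsilon advances.
The agenda winner is Epsilon.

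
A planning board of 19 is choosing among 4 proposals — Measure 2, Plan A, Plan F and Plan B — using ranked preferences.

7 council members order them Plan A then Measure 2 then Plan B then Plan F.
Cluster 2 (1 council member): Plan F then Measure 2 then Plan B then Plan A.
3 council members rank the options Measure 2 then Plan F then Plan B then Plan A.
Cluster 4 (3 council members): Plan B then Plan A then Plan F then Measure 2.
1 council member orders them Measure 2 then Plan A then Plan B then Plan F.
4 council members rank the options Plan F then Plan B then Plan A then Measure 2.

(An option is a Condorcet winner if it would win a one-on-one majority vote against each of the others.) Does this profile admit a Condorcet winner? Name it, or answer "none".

Check each pair by majority over 19 ballots:
Measure 2 vs Plan A: Plan A wins 14–5.
Measure 2 vs Plan F: Measure 2, 11–8.
Measure 2 vs Plan B: Measure 2, 12–7.
Plan A vs Plan F: Plan A, 11–8.
Plan A vs Plan B: Plan B, 11–8.
Plan F vs Plan B: Plan B, 11–8.
No option is unbeaten: Measure 2 loses to Plan A; Plan A loses to Plan B; Plan F loses to Measure 2; Plan B loses to Measure 2. In particular Measure 2 beats Plan B beats Plan A beats Measure 2 is a majority cycle — no Condorcet winner exists.

none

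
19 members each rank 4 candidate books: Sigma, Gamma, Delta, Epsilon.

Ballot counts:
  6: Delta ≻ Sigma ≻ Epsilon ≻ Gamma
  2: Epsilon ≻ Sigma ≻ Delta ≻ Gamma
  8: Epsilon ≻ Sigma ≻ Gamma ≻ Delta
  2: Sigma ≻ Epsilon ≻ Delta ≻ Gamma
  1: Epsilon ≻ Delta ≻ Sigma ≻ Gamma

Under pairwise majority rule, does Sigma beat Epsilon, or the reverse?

Ballots ranking Sigma above Epsilon: 6 + 2 = 8.
Ballots ranking Epsilon above Sigma: 19 − 8 = 11.
Epsilon wins the head-to-head 11–8.

Epsilon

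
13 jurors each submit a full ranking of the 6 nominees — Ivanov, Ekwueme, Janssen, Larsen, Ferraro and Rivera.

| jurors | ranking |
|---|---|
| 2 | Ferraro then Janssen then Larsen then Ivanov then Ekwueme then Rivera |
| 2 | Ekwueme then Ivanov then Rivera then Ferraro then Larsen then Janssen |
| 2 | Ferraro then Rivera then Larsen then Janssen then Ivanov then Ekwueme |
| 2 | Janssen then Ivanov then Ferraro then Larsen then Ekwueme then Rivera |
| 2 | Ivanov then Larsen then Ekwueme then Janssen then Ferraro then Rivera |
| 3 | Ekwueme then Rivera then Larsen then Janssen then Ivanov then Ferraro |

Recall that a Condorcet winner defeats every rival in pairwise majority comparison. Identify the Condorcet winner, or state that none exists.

none

Check each pair by majority over 13 ballots:
Ivanov vs Ekwueme: 2+2+2+2 = 8 for Ivanov, 5 for Ekwueme — Ivanov by 8–5.
Ivanov vs Janssen: Ivanov preferred on 2+2 = 4 ballots; Janssen wins 9–4.
Ivanov vs Larsen: Larsen, 7–6.
Ivanov vs Ferraro: 2+2+2+3 = 9 for Ivanov, 4 for Ferraro — Ivanov by 9–4.
Ivanov vs Rivera: Ivanov preferred on 2+2+2+2 = 8 ballots; Ivanov wins 8–5.
Ekwueme vs Janssen: 7 to 6, Ekwueme.
Ekwueme vs Larsen: Ekwueme preferred on 2+3 = 5 ballots; Larsen wins 8–5.
Ekwueme vs Ferraro: Ekwueme wins 7–6.
Ekwueme vs Rivera: Ekwueme is ranked higher on 2+2+2+2+3 = 11 ballots, Rivera on 2. Ekwueme wins 11–2.
Janssen–Larsen: Larsen 9–4.
Janssen vs Ferraro: Janssen wins 7–6.
Janssen vs Rivera: Rivera wins 7–6.
Larsen vs Ferraro: 2+3 = 5 for Larsen, 8 for Ferraro — Ferraro by 8–5.
Larsen vs Rivera: Rivera wins 7–6.
Ferraro vs Rivera: Ferraro wins 8–5.
Each nominee drops at least one matchup (Ivanov loses to Janssen; Ekwueme loses to Ivanov; Janssen loses to Ekwueme; Larsen loses to Ferraro; Ferraro loses to Ivanov; Rivera loses to Ivanov); the cycle Ivanov beats Ekwueme beats Janssen beats Ivanov rules out a Condorcet winner.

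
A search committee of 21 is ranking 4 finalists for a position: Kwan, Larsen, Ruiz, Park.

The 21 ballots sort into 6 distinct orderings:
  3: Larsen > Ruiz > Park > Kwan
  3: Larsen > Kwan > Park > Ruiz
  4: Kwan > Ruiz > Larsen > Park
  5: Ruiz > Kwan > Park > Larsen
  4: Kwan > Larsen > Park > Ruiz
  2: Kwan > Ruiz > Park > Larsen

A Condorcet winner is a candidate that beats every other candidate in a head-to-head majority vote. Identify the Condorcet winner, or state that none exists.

Check each pair by majority over 21 ballots:
Kwan vs Larsen: Kwan is ranked higher on 4+5+4+2 = 15 ballots, Larsen on 6. Kwan wins 15–6.
Kwan vs Ruiz: Kwan is ranked higher on 3+4+4+2 = 13 ballots, Ruiz on 8. Kwan wins 13–8.
Kwan vs Park: Kwan is ranked higher on 3+4+5+4+2 = 18 ballots, Park on 3. Kwan wins 18–3.
Larsen vs Ruiz: Larsen preferred on 3+3+4 = 10 ballots; Ruiz wins 11–10.
Larsen vs Park: Larsen preferred on 3+3+4+4 = 14 ballots; Larsen wins 14–7.
Ruiz vs Park: Ruiz is ranked higher on 3+4+5+2 = 14 ballots, Park on 7. Ruiz wins 14–7.
Only Kwan has no losses; Kwan is the Condorcet winner.

Kwan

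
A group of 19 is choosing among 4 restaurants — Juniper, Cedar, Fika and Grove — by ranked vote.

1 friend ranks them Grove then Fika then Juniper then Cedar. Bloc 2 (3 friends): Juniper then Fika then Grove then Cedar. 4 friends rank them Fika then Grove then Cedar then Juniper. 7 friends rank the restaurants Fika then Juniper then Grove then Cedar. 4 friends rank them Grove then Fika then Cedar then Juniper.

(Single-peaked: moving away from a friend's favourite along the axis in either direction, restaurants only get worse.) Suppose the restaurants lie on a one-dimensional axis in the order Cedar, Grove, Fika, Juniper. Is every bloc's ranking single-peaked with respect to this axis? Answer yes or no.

Axis positions: Cedar=1, Grove=2, Fika=3, Juniper=4.
Bloc 1 (peak Grove at position 2): ranking walks positions 2-3-4-1, expanding outward from the peak — single-peaked.
Bloc 2 (peak Juniper at position 4): ranking walks positions 4-3-2-1, expanding outward from the peak — single-peaked.
Bloc 3 (peak Fika at position 3): ranking walks positions 3-2-1-4, expanding outward from the peak — single-peaked.
Bloc 4 (peak Fika at position 3): ranking walks positions 3-4-2-1, expanding outward from the peak — single-peaked.
Bloc 5 (peak Grove at position 2): ranking walks positions 2-3-1-4, expanding outward from the peak — single-peaked.
Every ranking is single-peaked on this axis.

yes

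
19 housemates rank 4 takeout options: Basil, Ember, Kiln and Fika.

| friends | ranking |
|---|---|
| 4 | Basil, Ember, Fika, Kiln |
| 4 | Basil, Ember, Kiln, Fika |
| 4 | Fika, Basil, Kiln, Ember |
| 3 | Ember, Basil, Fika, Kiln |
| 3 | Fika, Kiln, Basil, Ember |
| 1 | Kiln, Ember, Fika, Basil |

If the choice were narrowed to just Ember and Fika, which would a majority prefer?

Ember

Ballots ranking Ember above Fika: 4 + 4 + 3 + 1 = 12.
Ballots ranking Fika above Ember: 19 − 12 = 7.
Ember wins the head-to-head 12–7.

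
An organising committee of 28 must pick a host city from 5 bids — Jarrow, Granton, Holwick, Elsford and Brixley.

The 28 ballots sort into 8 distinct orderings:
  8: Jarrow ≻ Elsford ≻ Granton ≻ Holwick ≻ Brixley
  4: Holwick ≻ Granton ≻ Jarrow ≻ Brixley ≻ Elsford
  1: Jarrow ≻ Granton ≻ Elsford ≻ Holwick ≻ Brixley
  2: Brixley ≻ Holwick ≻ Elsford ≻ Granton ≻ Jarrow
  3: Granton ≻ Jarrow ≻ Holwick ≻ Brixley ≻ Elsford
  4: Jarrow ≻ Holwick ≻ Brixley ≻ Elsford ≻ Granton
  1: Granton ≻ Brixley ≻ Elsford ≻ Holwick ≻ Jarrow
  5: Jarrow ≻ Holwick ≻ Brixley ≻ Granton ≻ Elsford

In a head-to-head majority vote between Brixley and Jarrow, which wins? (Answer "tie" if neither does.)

Jarrow

Ballots ranking Brixley above Jarrow: 2 + 1 = 3.
Ballots ranking Jarrow above Brixley: 28 − 3 = 25.
Jarrow wins the head-to-head 25–3.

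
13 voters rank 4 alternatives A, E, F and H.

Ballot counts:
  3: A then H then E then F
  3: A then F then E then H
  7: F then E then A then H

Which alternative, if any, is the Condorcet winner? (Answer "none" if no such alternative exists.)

F

Pairwise majorities:
A vs E: E wins 7–6.
A–F: F 7–6.
A vs H: A, 13–0.
E vs F: F, 10–3.
E vs H: E wins 10–3.
F vs H: F, 10–3.
Only F has no losses; F is the Condorcet winner.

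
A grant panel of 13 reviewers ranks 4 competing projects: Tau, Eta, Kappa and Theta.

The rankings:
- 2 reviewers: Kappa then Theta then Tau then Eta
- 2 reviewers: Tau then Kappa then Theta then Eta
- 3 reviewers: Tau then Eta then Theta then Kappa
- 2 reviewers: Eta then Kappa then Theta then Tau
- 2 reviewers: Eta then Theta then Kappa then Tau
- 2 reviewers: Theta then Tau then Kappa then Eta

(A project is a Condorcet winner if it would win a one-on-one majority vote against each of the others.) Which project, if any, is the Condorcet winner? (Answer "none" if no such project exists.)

Check each pair by majority over 13 ballots:
Tau–Eta: Tau 9–4.
Tau vs Kappa: Tau, 7–6.
Tau–Theta: Theta 8–5.
Eta vs Kappa: Eta, 7–6.
Eta–Theta: Eta 7–6.
Kappa vs Theta: Theta wins 7–6.
No project is unbeaten: Tau loses to Theta; Eta loses to Tau; Kappa loses to Tau; Theta loses to Eta. In particular Tau → Eta → Theta → Tau is a majority cycle — no Condorcet winner exists.

none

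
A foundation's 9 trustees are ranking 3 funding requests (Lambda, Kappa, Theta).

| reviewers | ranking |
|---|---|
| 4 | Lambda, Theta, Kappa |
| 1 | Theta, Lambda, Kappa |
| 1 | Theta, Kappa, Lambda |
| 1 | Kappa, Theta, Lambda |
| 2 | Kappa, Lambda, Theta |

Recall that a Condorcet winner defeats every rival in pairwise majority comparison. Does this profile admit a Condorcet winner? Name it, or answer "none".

Pairwise majorities:
Lambda vs Kappa: Lambda wins 5–4.
Lambda vs Theta: 6 to 3, Lambda.
Kappa–Theta: Theta 6–3.
Lambda wins every pairwise contest, so Lambda is the Condorcet winner.

Lambda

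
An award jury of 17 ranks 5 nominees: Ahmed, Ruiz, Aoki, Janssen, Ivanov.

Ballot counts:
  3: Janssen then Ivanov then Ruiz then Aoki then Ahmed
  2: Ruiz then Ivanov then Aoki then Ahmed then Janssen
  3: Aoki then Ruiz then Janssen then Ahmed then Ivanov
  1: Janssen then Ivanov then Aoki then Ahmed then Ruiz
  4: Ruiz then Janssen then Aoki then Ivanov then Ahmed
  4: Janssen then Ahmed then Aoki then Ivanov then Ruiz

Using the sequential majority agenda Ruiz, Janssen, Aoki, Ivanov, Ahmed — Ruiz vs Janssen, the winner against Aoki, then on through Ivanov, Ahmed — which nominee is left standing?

Ruiz

Round 1: Ruiz vs Janssen — 9–8, Ruiz advances.
Round 2: Ruiz vs Aoki — 9–8, Ruiz advances.
Round 3: Ruiz vs Ivanov — 9–8, Ruiz advances.
Round 4: Ruiz vs Ahmed — 12–5, Ruiz advances.
Ruiz survives the agenda.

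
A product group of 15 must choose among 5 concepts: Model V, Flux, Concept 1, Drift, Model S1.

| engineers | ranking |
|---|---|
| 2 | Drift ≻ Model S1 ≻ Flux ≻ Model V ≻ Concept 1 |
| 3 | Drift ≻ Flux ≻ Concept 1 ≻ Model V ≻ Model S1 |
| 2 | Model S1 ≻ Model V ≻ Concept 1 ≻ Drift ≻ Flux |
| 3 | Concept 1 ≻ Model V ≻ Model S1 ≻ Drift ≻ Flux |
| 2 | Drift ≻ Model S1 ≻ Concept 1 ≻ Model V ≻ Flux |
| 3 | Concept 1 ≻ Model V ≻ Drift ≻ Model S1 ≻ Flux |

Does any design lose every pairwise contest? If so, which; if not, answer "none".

Flux

Head-to-head results (15 engineers):
Model V vs Flux: Model V is ranked higher on 2+3+2+3 = 10 ballots, Flux on 5. Model V wins 10–5.
Model V–Concept 1: Concept 1 11–4.
Model V vs Drift: 2+3+3 = 8 for Model V, 7 for Drift — Model V by 8–7.
Model V vs Model S1: 9 to 6, Model V.
Flux–Concept 1: Concept 1 10–5.
Flux–Drift: Drift 15–0.
Flux vs Model S1: Model S1, 12–3.
Concept 1 vs Drift: Concept 1 preferred on 2+3+3 = 8 ballots; Concept 1 wins 8–7.
Concept 1–Model S1: Concept 1 9–6.
Drift–Model S1: Drift 10–5.
Flux loses to every other design — it is the Condorcet loser.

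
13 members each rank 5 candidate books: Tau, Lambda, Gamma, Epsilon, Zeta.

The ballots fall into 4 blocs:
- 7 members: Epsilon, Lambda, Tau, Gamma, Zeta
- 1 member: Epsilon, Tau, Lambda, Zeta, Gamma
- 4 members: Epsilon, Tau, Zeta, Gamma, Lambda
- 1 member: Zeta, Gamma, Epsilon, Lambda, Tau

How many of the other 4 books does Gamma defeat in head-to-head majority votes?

Gamma against each rival (13 members):
Gamma vs Tau: 1 to 12, Tau.
Gamma vs Lambda: Gamma is ranked higher on 4+1 = 5 ballots, Lambda on 8. Lambda wins 8–5.
Gamma–Epsilon: Epsilon 12–1.
Gamma vs Zeta: Gamma, 7–6.
Gamma beats Zeta; loses to Tau, Lambda, Epsilon — 1 pairwise win.

1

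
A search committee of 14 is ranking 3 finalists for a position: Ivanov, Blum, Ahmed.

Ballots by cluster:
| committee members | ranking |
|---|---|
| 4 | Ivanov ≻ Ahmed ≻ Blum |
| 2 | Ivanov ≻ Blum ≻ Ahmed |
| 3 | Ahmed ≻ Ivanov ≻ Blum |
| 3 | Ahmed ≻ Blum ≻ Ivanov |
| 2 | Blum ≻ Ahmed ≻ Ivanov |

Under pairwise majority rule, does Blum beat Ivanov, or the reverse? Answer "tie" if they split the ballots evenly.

Ballots ranking Blum above Ivanov: 3 + 2 = 5.
Ballots ranking Ivanov above Blum: 14 − 5 = 9.
Ivanov wins the head-to-head 9–5.

Ivanov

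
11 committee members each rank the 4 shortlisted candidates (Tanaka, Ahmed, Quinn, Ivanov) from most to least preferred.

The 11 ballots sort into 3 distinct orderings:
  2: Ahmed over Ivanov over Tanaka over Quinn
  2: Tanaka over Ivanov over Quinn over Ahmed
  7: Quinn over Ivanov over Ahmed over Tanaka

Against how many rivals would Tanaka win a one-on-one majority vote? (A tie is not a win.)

0

Tanaka against each rival (11 committee members):
Tanaka vs Ahmed: Ahmed wins 9–2.
Tanaka vs Quinn: Tanaka preferred on 2+2 = 4 ballots; Quinn wins 7–4.
Tanaka–Ivanov: Ivanov 9–2.
Tanaka beats no one; loses to Ahmed, Quinn, Ivanov — 0 pairwise wins.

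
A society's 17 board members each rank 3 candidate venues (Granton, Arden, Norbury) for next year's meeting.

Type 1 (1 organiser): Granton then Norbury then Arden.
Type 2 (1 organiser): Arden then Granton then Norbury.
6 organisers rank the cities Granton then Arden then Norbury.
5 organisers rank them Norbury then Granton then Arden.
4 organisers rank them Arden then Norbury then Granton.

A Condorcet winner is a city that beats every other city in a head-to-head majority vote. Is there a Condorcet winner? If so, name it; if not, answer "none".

Check each pair by majority over 17 ballots:
Granton vs Arden: Granton preferred on 1+6+5 = 12 ballots; Granton wins 12–5.
Granton vs Norbury: 8 to 9, Norbury.
Arden–Norbury: Arden 11–6.
Each city drops at least one matchup (Granton loses to Norbury; Arden loses to Granton; Norbury loses to Arden); the cycle Granton beats Arden beats Norbury beats Granton rules out a Condorcet winner.

none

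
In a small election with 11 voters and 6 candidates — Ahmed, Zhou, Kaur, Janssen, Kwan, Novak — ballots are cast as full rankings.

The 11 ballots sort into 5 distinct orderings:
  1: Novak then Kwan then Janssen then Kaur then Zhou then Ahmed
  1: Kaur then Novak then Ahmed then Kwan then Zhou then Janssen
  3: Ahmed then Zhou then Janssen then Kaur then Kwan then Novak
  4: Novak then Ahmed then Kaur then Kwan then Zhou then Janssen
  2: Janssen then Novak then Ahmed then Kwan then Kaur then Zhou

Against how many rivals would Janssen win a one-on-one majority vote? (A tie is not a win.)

Janssen against each rival (11 voters):
Janssen vs Ahmed: Ahmed, 8–3.
Janssen vs Zhou: 1+2 = 3 for Janssen, 8 for Zhou — Zhou by 8–3.
Janssen–Kaur: Janssen 6–5.
Janssen vs Kwan: Janssen preferred on 3+2 = 5 ballots; Kwan wins 6–5.
Janssen vs Novak: Janssen is ranked higher on 3+2 = 5 ballots, Novak on 6. Novak wins 6–5.
Janssen beats Kaur; loses to Ahmed, Zhou, Kwan, Novak — 1 pairwise win.

1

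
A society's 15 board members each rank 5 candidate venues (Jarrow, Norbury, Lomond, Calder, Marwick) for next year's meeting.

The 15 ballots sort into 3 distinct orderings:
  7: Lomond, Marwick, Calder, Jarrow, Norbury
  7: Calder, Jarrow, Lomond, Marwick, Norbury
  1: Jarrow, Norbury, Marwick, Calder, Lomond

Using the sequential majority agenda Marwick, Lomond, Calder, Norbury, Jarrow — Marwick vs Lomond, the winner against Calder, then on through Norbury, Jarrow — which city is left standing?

Round 1: Marwick vs Lomond — 1–14, Lomond advances.
Round 2: Lomond vs Calder — 7–8, Calder advances.
Round 3: Calder vs Norbury — 14–1, Calder advances.
Round 4: Calder vs Jarrow — 14–1, Calder advances.
The agenda winner is Calder.

Calder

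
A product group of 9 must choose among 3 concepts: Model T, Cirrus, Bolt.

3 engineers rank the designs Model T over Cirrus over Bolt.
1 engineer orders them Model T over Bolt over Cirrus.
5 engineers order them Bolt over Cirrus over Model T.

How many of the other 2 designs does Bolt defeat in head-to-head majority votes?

2

Bolt against each rival (9 engineers):
Bolt vs Model T: Bolt, 5–4.
Bolt vs Cirrus: 1+5 = 6 for Bolt, 3 for Cirrus — Bolt by 6–3.
Bolt beats Model T, Cirrus — 2 pairwise wins.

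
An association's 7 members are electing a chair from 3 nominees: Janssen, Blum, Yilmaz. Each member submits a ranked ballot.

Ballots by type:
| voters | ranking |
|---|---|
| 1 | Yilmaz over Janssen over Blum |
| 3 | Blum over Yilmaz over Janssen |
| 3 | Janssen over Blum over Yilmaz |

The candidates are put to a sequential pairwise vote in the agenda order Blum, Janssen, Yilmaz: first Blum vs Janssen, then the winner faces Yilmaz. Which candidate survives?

Yilmaz

Round 1: Blum vs Janssen — 3–4, Janssen advances.
Round 2: Janssen vs Yilmaz — 3–4, Yilmaz advances.
The agenda winner is Yilmaz.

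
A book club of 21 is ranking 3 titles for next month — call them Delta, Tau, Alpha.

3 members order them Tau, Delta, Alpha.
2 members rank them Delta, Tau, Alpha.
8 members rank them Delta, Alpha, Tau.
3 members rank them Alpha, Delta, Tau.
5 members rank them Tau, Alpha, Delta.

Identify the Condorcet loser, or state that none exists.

Head-to-head results (21 members):
Delta vs Tau: Delta, 13–8.
Delta vs Alpha: Delta wins 13–8.
Tau vs Alpha: Tau preferred on 3+2+5 = 10 ballots; Alpha wins 11–10.
Tau loses to every other book — it is the Condorcet loser.

Tau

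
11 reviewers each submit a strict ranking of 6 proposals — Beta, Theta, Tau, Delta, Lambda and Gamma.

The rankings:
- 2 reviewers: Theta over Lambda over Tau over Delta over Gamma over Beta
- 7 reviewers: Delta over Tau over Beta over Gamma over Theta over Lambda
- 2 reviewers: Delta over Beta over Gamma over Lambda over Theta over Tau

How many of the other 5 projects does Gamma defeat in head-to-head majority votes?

Gamma against each rival (11 reviewers):
Gamma vs Beta: 2 for Gamma, 9 for Beta — Beta by 9–2.
Gamma vs Theta: Gamma preferred on 7+2 = 9 ballots; Gamma wins 9–2.
Gamma vs Tau: Gamma preferred on 2 ballots; Tau wins 9–2.
Gamma–Delta: Delta 11–0.
Gamma vs Lambda: Gamma wins 9–2.
Gamma beats Theta, Lambda; loses to Beta, Tau, Delta — 2 pairwise wins.

2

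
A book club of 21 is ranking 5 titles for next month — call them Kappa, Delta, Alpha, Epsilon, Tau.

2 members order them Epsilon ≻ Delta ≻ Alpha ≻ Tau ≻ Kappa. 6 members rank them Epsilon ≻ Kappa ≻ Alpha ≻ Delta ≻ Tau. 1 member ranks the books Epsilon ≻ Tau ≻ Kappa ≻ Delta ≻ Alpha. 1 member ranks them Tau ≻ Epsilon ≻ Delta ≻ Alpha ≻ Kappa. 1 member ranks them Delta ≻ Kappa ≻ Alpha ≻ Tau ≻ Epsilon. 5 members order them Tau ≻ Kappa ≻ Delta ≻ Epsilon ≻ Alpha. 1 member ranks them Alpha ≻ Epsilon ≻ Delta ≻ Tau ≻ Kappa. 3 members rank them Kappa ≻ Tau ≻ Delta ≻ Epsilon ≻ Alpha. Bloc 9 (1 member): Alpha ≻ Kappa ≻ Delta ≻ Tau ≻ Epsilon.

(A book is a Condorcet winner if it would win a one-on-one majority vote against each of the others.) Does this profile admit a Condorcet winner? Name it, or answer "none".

Check each pair by majority over 21 ballots:
Kappa vs Delta: Kappa is ranked higher on 6+1+5+3+1 = 16 ballots, Delta on 5. Kappa wins 16–5.
Kappa vs Alpha: 6+1+1+5+3 = 16 for Kappa, 5 for Alpha — Kappa by 16–5.
Kappa–Epsilon: Epsilon 11–10.
Kappa–Tau: Kappa 11–10.
Delta vs Alpha: Delta, 13–8.
Delta vs Epsilon: Epsilon, 11–10.
Delta vs Tau: 2+6+1+1+1 = 11 for Delta, 10 for Tau — Delta by 11–10.
Alpha vs Epsilon: 3 to 18, Epsilon.
Alpha vs Tau: 2+6+1+1+1 = 11 for Alpha, 10 for Tau — Alpha by 11–10.
Epsilon vs Tau: Tau, 11–10.
No book is unbeaten: Kappa loses to Epsilon; Delta loses to Kappa; Alpha loses to Kappa; Epsilon loses to Tau; Tau loses to Kappa. In particular Kappa → Tau → Epsilon → Kappa is a majority cycle — no Condorcet winner exists.

none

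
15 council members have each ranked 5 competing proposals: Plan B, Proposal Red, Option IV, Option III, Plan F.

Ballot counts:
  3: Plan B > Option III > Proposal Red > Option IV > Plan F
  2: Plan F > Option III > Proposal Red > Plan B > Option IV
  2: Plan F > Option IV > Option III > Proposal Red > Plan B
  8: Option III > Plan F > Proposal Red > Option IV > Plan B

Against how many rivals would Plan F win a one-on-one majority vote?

Plan F against each rival (15 council members):
Plan F vs Plan B: Plan F wins 12–3.
Plan F vs Proposal Red: 12 to 3, Plan F.
Plan F vs Option IV: Plan F is ranked higher on 2+2+8 = 12 ballots, Option IV on 3. Plan F wins 12–3.
Plan F–Option III: Option III 11–4.
Plan F beats Plan B, Proposal Red, Option IV; loses to Option III — 3 pairwise wins.

3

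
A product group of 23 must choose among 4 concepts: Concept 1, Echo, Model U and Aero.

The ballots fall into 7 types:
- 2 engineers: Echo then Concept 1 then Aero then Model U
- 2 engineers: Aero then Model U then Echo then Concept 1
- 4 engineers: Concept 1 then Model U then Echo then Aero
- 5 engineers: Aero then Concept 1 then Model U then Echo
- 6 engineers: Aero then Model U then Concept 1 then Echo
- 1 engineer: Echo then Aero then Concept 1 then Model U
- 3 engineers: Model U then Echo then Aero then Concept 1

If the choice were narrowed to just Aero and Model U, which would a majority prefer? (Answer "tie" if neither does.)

Aero

Ballots ranking Aero above Model U: 2 + 2 + 5 + 6 + 1 = 16.
Ballots ranking Model U above Aero: 23 − 16 = 7.
Aero wins the head-to-head 16–7.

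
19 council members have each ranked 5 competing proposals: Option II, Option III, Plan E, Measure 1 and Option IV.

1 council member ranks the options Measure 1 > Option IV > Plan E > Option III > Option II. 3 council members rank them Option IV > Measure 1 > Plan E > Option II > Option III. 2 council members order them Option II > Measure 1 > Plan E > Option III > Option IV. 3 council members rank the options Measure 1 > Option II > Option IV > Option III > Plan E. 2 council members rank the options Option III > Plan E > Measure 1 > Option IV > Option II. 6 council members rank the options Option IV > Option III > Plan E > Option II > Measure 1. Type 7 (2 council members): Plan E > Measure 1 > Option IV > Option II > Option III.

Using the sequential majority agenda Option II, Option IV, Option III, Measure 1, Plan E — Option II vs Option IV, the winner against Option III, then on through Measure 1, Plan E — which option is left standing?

Round 1: Option II vs Option IV — 5–14, Option IV advances.
Round 2: Option IV vs Option III — 15–4, Option IV advances.
Round 3: Option IV vs Measure 1 — 9–10, Measure 1 advances.
Round 4: Measure 1 vs Plan E — 9–10, Plan E advances.
Plan E survives the agenda.

Plan E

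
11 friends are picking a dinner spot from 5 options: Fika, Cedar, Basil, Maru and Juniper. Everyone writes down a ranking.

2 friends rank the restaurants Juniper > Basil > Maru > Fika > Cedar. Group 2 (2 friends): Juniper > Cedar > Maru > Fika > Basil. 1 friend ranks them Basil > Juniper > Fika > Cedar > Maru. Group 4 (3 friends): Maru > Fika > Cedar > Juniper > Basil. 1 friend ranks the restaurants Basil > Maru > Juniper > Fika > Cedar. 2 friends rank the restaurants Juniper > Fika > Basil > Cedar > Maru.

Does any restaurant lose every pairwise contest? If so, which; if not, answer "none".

Cedar

Pairwise majorities:
Fika–Cedar: Fika 9–2.
Fika vs Basil: Fika, 7–4.
Fika–Maru: Maru 8–3.
Fika–Juniper: Juniper 8–3.
Cedar–Basil: Basil 6–5.
Cedar vs Maru: 2+1+2 = 5 for Cedar, 6 for Maru — Maru by 6–5.
Cedar–Juniper: Juniper 8–3.
Basil–Maru: Basil 6–5.
Basil vs Juniper: Juniper, 9–2.
Maru vs Juniper: Maru preferred on 3+1 = 4 ballots; Juniper wins 7–4.
Only Cedar has no wins; Cedar is the Condorcet loser.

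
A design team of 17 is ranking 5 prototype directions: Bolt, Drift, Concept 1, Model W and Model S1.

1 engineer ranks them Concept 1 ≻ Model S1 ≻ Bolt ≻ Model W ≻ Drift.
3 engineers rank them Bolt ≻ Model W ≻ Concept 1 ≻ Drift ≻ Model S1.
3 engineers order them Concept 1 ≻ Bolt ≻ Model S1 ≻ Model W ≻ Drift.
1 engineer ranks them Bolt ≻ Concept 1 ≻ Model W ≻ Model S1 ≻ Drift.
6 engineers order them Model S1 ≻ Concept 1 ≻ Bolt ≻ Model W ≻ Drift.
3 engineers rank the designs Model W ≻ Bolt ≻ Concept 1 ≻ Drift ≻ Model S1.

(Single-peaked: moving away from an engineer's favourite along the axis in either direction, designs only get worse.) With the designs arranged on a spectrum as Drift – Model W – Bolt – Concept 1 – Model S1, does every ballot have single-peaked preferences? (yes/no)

Axis positions: Drift=1, Model W=2, Bolt=3, Concept 1=4, Model S1=5.
Cluster 1 (peak Concept 1 at position 4): ranking walks positions 4-5-3-2-1, expanding outward from the peak — single-peaked.
Cluster 2 (peak Bolt at position 3): ranking walks positions 3-2-4-1-5, expanding outward from the peak — single-peaked.
Cluster 3 (peak Concept 1 at position 4): ranking walks positions 4-3-5-2-1, expanding outward from the peak — single-peaked.
Cluster 4 (peak Bolt at position 3): ranking walks positions 3-4-2-5-1, expanding outward from the peak — single-peaked.
Cluster 5 (peak Model S1 at position 5): ranking walks positions 5-4-3-2-1, expanding outward from the peak — single-peaked.
Cluster 6 (peak Model W at position 2): ranking walks positions 2-3-4-1-5, expanding outward from the peak — single-peaked.
Every ranking is single-peaked on this axis.

yes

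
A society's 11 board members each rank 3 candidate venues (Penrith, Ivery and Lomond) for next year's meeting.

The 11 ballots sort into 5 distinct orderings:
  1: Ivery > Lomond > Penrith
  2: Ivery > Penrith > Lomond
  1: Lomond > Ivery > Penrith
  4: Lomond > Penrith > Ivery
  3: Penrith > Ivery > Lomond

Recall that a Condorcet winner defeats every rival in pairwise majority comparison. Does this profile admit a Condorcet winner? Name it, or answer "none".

none

Head-to-head results (11 organisers):
Penrith vs Ivery: 4+3 = 7 for Penrith, 4 for Ivery — Penrith by 7–4.
Penrith vs Lomond: 2+3 = 5 for Penrith, 6 for Lomond — Lomond by 6–5.
Ivery–Lomond: Ivery 6–5.
Each city drops at least one matchup (Penrith loses to Lomond; Ivery loses to Penrith; Lomond loses to Ivery); the cycle Penrith > Ivery > Lomond > Penrith rules out a Condorcet winner.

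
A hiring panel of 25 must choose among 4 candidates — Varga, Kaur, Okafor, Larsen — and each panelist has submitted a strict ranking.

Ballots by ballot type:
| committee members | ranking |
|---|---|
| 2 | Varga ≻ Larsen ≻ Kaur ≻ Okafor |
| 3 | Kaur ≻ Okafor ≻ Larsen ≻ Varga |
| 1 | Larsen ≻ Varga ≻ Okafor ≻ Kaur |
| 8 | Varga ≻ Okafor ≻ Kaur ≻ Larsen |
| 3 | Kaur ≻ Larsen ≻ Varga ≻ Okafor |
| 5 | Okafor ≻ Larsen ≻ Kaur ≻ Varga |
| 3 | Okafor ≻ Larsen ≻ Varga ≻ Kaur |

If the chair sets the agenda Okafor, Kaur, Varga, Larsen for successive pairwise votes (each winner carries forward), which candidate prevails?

Round 1: Okafor vs Kaur — 17–8, Okafor advances.
Round 2: Okafor vs Varga — 11–14, Varga advances.
Round 3: Varga vs Larsen — 10–15, Larsen advances.
Larsen survives the agenda.

Larsen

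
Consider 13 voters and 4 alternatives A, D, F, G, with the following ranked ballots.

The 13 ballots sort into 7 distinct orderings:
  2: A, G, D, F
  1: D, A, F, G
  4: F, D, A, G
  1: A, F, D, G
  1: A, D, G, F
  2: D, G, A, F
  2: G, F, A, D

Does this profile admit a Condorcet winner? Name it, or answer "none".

none

Head-to-head results (13 voters):
A vs D: A preferred on 2+1+1+2 = 6 ballots; D wins 7–6.
A vs F: A is ranked higher on 2+1+1+1+2 = 7 ballots, F on 6. A wins 7–6.
A vs G: 2+1+4+1+1 = 9 for A, 4 for G — A by 9–4.
D vs F: 6 to 7, F.
D vs G: D preferred on 1+4+1+1+2 = 9 ballots; D wins 9–4.
F vs G: F preferred on 1+4+1 = 6 ballots; G wins 7–6.
Each alternative drops at least one matchup (A loses to D; D loses to F; F loses to A; G loses to A); the cycle A beats F beats D beats A rules out a Condorcet winner.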